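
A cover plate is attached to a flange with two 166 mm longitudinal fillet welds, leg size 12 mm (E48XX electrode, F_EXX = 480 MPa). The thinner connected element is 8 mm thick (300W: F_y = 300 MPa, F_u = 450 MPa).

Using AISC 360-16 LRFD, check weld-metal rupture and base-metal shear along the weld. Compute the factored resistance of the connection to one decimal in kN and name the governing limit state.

478.1 kN (base-metal shear governs)

Weld metal: throat = 0.707×12 = 8.484 mm, L = 2×166 = 332 mm. φR_n = 0.75 × 0.6 × 480 × 8.484 × 332 = 608.4 kN.
Base metal shear (8 mm plate): yield φR_n = 1.0×0.6×300×8×332 = 478.1 kN; rupture φR_n = 0.75×0.6×450×8×332 = 537.8 kN; take 478.1 kN (yield).
Governing: min(608.4, 478.1) = 478.1 kN → base-metal shear.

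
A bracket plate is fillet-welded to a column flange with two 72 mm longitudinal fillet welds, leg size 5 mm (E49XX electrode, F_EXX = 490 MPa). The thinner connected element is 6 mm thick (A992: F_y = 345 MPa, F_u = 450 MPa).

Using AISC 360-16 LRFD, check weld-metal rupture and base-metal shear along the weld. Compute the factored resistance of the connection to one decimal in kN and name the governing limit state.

Weld metal: throat = 0.707×5 = 3.535 mm, L = 2×72 = 144 mm. φR_n = 0.75 × 0.6 × 490 × 3.535 × 144 = 112.2 kN.
Base metal shear (6 mm plate): yield φR_n = 1.0×0.6×345×6×144 = 178.8 kN; rupture φR_n = 0.75×0.6×450×6×144 = 175.0 kN; take 175.0 kN (rupture).
Governing: min(112.2, 175.0) = 112.2 kN → weld metal.

112.2 kN (weld metal governs)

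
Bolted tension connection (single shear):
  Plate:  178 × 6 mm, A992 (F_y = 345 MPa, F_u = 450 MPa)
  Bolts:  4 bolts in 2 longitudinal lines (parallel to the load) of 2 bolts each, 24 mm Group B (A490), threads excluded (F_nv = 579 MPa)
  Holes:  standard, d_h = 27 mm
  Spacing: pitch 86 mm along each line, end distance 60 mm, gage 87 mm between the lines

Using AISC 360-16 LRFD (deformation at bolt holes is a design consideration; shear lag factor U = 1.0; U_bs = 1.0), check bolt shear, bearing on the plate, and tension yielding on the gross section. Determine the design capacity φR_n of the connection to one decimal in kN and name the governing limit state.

Bolt shear: A_b = π(24)²/4 = 452.39 mm². φR_n = 0.75 × 579 × 452.39 × 4 × 1 = 785.8 kN.
Bearing (6 mm plate, F_u = 450 MPa): end bolts L_c = 60 − 27/2 = 46.5, R_n = min(1.2×46.5×6×450, 2.4×24×6×450) = 150.66 kN/bolt; interior L_c = 86 − 27 = 59, R_n = 155.52 kN/bolt. φR_n = 0.75 × (2×150.66 + 2×155.52) = 459.3 kN.
Tension yield (gross): A_g = 178×6 = 1068 mm². φR_n = 0.90 × 345 × 1068 = 331.6 kN.
Governing: min(785.8, 459.3, 331.6) = 331.6 kN → gross-section yield.

331.6 kN (gross-section yield governs)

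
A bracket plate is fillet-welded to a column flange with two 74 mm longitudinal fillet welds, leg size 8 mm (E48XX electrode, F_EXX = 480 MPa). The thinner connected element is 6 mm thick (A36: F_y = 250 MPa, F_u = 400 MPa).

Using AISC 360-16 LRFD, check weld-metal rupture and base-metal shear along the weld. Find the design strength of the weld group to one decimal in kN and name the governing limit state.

Weld metal: throat = 0.707×8 = 5.656 mm, L = 2×74 = 148 mm. φR_n = 0.75 × 0.6 × 480 × 5.656 × 148 = 180.8 kN.
Base metal shear (6 mm plate): yield φR_n = 1.0×0.6×250×6×148 = 133.2 kN; rupture φR_n = 0.75×0.6×400×6×148 = 159.8 kN; take 133.2 kN (yield).
Governing: min(180.8, 133.2) = 133.2 kN → base-metal shear.

133.2 kN (base-metal shear governs)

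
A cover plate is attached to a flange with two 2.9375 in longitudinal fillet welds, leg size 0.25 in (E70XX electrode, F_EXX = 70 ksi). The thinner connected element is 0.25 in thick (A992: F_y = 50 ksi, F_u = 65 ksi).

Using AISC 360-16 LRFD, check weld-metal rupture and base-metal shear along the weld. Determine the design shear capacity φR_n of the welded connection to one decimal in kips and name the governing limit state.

32.7 kips (weld metal governs)

Weld metal: throat = 0.707×0.25 = 0.17675 in, L = 2×2.9375 = 5.875 in. φR_n = 0.75 × 0.6 × 70 × 0.17675 × 5.875 = 32.7 kips.
Base metal shear (0.25 in plate): yield φR_n = 1.0×0.6×50×0.25×5.875 = 44.1 kips; rupture φR_n = 0.75×0.6×65×0.25×5.875 = 43.0 kips; take 43.0 kips (rupture).
Governing: min(32.7, 43.0) = 32.7 kips → weld metal.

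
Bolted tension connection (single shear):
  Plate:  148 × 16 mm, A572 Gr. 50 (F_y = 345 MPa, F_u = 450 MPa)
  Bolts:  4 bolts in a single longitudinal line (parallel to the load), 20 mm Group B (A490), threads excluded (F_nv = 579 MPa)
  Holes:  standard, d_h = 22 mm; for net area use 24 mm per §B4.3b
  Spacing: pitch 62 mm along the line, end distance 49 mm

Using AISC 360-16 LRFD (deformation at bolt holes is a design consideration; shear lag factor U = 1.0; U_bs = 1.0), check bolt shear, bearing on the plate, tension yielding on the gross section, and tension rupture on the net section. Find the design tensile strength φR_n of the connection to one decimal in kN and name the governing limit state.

Bolt shear: A_b = π(20)²/4 = 314.16 mm². φR_n = 0.75 × 579 × 314.16 × 4 × 1 = 545.7 kN.
Bearing (16 mm plate, F_u = 450 MPa): end bolts L_c = 49 − 22/2 = 38, R_n = min(1.2×38×16×450, 2.4×20×16×450) = 328.32 kN/bolt; interior L_c = 62 − 22 = 40, R_n = 345.6 kN/bolt. φR_n = 0.75 × (1×328.32 + 3×345.6) = 1023.8 kN.
Tension yield (gross): A_g = 148×16 = 2368 mm². φR_n = 0.90 × 345 × 2368 = 735.3 kN.
Tension rupture (net): A_n = (148 − 1×24)×16 = 1984 mm² (U = 1.0, A_e = A_n). φR_n = 0.75 × 450 × 1984 = 669.6 kN.
Governing: min(545.7, 1023.8, 735.3, 669.6) = 545.7 kN → bolt shear.

545.7 kN (bolt shear governs)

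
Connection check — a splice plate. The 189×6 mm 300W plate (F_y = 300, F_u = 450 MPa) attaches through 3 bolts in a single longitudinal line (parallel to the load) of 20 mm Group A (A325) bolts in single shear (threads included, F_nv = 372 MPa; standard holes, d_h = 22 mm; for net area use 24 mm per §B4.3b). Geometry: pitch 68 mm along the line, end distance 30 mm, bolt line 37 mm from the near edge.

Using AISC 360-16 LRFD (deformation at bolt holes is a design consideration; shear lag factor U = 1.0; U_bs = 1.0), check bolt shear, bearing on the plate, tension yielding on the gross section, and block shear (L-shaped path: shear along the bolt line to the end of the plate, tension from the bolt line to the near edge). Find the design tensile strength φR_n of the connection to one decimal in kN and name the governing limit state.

Bolt shear: A_b = π(20)²/4 = 314.16 mm². φR_n = 0.75 × 372 × 314.16 × 3 × 1 = 263.0 kN.
Bearing (6 mm plate, F_u = 450 MPa): end bolts L_c = 30 − 22/2 = 19, R_n = min(1.2×19×6×450, 2.4×20×6×450) = 61.56 kN/bolt; interior L_c = 68 − 22 = 46, R_n = 129.6 kN/bolt. φR_n = 0.75 × (1×61.56 + 2×129.6) = 240.6 kN.
Tension yield (gross): A_g = 189×6 = 1134 mm². φR_n = 0.90 × 300 × 1134 = 306.2 kN.
Block shear: shear path 1×[30+2×68] = 1×166 mm, A_gv = 996, A_nv = 1×(166 − 2.5×24)×6 = 636 mm²; tension to near edge: (37 − 0.5×24)×6 = 150 mm². R_n = min(0.6×450×636, 0.6×300×996) + 1.0×450×150 = min(171.72, 179.28) + 67.5 = 239.22 kN. φR_n = 0.75 × 239.22 = 179.4 kN.
Governing: min(263.0, 240.6, 306.2, 179.4) = 179.4 kN → block shear.

179.4 kN (block shear governs)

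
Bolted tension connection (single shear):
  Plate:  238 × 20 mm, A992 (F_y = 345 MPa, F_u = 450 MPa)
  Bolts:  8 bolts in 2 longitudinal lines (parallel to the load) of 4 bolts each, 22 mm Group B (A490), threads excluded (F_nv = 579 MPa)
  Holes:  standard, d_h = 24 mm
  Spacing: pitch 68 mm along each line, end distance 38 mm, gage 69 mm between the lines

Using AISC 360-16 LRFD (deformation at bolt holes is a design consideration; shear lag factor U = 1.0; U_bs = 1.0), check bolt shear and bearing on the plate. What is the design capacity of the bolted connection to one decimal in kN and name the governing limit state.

Bolt shear: A_b = π(22)²/4 = 380.13 mm². φR_n = 0.75 × 579 × 380.13 × 8 × 1 = 1320.6 kN.
Bearing (20 mm plate, F_u = 450 MPa): end bolts L_c = 38 − 24/2 = 26, R_n = min(1.2×26×20×450, 2.4×22×20×450) = 280.8 kN/bolt; interior L_c = 68 − 24 = 44, R_n = 475.2 kN/bolt. φR_n = 0.75 × (2×280.8 + 6×475.2) = 2559.6 kN.
Governing: min(1320.6, 2559.6) = 1320.6 kN → bolt shear.

1320.6 kN (bolt shear governs)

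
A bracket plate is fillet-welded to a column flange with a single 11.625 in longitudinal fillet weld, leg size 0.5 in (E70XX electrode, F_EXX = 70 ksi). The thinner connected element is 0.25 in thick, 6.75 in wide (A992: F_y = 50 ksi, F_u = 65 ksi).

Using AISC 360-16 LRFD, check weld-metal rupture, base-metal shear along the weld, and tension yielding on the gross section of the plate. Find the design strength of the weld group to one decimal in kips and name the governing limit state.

Weld metal: throat = 0.707×0.5 = 0.3535 in, L = 11.625 in. φR_n = 0.75 × 0.6 × 70 × 0.3535 × 11.625 = 129.4 kips.
Base metal shear (0.25 in plate): yield φR_n = 1.0×0.6×50×0.25×11.625 = 87.2 kips; rupture φR_n = 0.75×0.6×65×0.25×11.625 = 85.0 kips; take 85.0 kips (rupture).
Tension yield (gross): A_g = 6.75×0.25 = 1.6875 in². φR_n = 0.90 × 50 × 1.6875 = 75.9 kips.
Governing: min(129.4, 85.0, 75.9) = 75.9 kips → gross-section yield.

75.9 kips (gross-section yield governs)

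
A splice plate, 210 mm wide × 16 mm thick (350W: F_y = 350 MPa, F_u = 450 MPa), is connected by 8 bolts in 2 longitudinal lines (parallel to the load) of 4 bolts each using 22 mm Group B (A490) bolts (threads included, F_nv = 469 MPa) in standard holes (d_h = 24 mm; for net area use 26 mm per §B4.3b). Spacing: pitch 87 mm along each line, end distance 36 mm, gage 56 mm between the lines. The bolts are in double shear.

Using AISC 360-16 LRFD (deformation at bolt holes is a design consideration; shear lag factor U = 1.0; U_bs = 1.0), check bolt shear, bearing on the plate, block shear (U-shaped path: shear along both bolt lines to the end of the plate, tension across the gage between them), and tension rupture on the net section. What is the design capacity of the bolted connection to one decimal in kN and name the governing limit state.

853.2 kN (net-section rupture governs)

Bolt shear: A_b = π(22)²/4 = 380.13 mm². φR_n = 0.75 × 469 × 380.13 × 8 × 2 = 2139.4 kN.
Bearing (16 mm plate, F_u = 450 MPa): end bolts L_c = 36 − 24/2 = 24, R_n = min(1.2×24×16×450, 2.4×22×16×450) = 207.36 kN/bolt; interior L_c = 87 − 24 = 63, R_n = 380.16 kN/bolt. φR_n = 0.75 × (2×207.36 + 6×380.16) = 2021.8 kN.
Block shear: shear path 2×[36+3×87] = 2×297 mm, A_gv = 9504, A_nv = 2×(297 − 3.5×26)×16 = 6592 mm²; tension across gage: (56 − 1×26)×16 = 480 mm². R_n = min(0.6×450×6592, 0.6×350×9504) + 1.0×450×480 = min(1779.8, 1995.8) + 216 = 1995.8 kN. φR_n = 0.75 × 1995.8 = 1496.9 kN.
Tension rupture (net): A_n = (210 − 2×26)×16 = 2528 mm² (U = 1.0, A_e = A_n). φR_n = 0.75 × 450 × 2528 = 853.2 kN.
Governing: min(2139.4, 2021.8, 1496.9, 853.2) = 853.2 kN → net-section rupture.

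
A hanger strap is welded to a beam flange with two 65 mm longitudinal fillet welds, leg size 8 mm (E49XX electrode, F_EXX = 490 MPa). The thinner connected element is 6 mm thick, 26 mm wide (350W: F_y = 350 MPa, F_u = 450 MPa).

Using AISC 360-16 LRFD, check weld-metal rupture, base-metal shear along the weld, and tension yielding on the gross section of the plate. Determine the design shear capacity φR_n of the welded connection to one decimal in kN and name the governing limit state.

Weld metal: throat = 0.707×8 = 5.656 mm, L = 2×65 = 130 mm. φR_n = 0.75 × 0.6 × 490 × 5.656 × 130 = 162.1 kN.
Base metal shear (6 mm plate): yield φR_n = 1.0×0.6×350×6×130 = 163.8 kN; rupture φR_n = 0.75×0.6×450×6×130 = 158.0 kN; take 158.0 kN (rupture).
Tension yield (gross): A_g = 26×6 = 156 mm². φR_n = 0.90 × 350 × 156 = 49.1 kN.
Governing: min(162.1, 158.0, 49.1) = 49.1 kN → gross-section yield.

49.1 kN (gross-section yield governs)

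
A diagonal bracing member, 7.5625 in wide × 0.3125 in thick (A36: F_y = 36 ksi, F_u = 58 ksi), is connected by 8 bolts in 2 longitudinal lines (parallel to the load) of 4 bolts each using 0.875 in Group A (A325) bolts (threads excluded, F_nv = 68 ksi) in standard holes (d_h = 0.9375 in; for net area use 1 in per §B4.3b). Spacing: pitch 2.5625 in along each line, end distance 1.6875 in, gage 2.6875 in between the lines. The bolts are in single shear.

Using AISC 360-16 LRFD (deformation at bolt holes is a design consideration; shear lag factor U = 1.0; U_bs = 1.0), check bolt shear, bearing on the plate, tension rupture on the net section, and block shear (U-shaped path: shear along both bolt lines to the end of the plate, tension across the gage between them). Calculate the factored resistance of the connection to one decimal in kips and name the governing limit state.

Bolt shear: A_b = π(0.875)²/4 = 0.60132 in². φR_n = 0.75 × 68 × 0.60132 × 8 × 1 = 245.3 kips.
Bearing (0.3125 in plate, F_u = 58 ksi): end bolts L_c = 1.6875 − 0.9375/2 = 1.21875, R_n = min(1.2×1.21875×0.3125×58, 2.4×0.875×0.3125×58) = 26.508 kips/bolt; interior L_c = 2.5625 − 0.9375 = 1.625, R_n = 35.344 kips/bolt. φR_n = 0.75 × (2×26.508 + 6×35.344) = 198.8 kips.
Tension rupture (net): A_n = (7.5625 − 2×1)×0.3125 = 1.7383 in² (U = 1.0, A_e = A_n). φR_n = 0.75 × 58 × 1.7383 = 75.6 kips.
Block shear: shear path 2×[1.6875+3×2.5625] = 2×9.375 in, A_gv = 5.8594, A_nv = 2×(9.375 − 3.5×1)×0.3125 = 3.6719 in²; tension across gage: (2.6875 − 1×1)×0.3125 = 0.52734 in². R_n = min(0.6×58×3.6719, 0.6×36×5.8594) + 1.0×58×0.52734 = min(127.78, 126.56) + 30.586 = 157.15 kips. φR_n = 0.75 × 157.15 = 117.9 kips.
Governing: min(245.3, 198.8, 75.6, 117.9) = 75.6 kips → net-section rupture.

75.6 kips (net-section rupture governs)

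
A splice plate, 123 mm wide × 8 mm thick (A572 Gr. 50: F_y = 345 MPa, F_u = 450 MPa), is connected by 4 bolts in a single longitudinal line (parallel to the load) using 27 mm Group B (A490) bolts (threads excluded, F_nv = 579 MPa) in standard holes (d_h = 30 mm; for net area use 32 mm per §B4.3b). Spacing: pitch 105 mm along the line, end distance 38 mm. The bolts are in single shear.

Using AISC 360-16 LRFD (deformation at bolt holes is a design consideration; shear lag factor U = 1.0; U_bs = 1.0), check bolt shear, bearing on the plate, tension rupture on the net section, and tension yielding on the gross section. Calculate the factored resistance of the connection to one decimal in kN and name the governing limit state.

245.7 kN (net-section rupture governs)

Bolt shear: A_b = π(27)²/4 = 572.56 mm². φR_n = 0.75 × 579 × 572.56 × 4 × 1 = 994.5 kN.
Bearing (8 mm plate, F_u = 450 MPa): end bolts L_c = 38 − 30/2 = 23, R_n = min(1.2×23×8×450, 2.4×27×8×450) = 99.36 kN/bolt; interior L_c = 105 − 30 = 75, R_n = 233.28 kN/bolt. φR_n = 0.75 × (1×99.36 + 3×233.28) = 599.4 kN.
Tension rupture (net): A_n = (123 − 1×32)×8 = 728 mm² (U = 1.0, A_e = A_n). φR_n = 0.75 × 450 × 728 = 245.7 kN.
Tension yield (gross): A_g = 123×8 = 984 mm². φR_n = 0.90 × 345 × 984 = 305.5 kN.
Governing: min(994.5, 599.4, 245.7, 305.5) = 245.7 kN → net-section rupture.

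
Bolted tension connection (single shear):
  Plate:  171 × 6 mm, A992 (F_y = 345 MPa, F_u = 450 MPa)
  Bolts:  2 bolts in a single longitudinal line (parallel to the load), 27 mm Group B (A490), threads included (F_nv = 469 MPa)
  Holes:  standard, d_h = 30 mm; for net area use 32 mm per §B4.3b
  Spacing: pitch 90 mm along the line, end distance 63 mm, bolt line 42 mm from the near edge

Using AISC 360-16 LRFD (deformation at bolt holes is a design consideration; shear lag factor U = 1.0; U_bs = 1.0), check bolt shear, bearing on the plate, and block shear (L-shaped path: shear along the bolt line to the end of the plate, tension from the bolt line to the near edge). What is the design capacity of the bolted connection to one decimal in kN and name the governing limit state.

180.2 kN (block shear governs)

Bolt shear: A_b = π(27)²/4 = 572.56 mm². φR_n = 0.75 × 469 × 572.56 × 2 × 1 = 402.8 kN.
Bearing (6 mm plate, F_u = 450 MPa): end bolts L_c = 63 − 30/2 = 48, R_n = min(1.2×48×6×450, 2.4×27×6×450) = 155.52 kN/bolt; interior L_c = 90 − 30 = 60, R_n = 174.96 kN/bolt. φR_n = 0.75 × (1×155.52 + 1×174.96) = 247.9 kN.
Block shear: shear path 1×[63+1×90] = 1×153 mm, A_gv = 918, A_nv = 1×(153 − 1.5×32)×6 = 630 mm²; tension to near edge: (42 − 0.5×32)×6 = 156 mm². R_n = min(0.6×450×630, 0.6×345×918) + 1.0×450×156 = min(170.1, 190.03) + 70.2 = 240.3 kN. φR_n = 0.75 × 240.3 = 180.2 kN.
Governing: min(402.8, 247.9, 180.2) = 180.2 kN → block shear.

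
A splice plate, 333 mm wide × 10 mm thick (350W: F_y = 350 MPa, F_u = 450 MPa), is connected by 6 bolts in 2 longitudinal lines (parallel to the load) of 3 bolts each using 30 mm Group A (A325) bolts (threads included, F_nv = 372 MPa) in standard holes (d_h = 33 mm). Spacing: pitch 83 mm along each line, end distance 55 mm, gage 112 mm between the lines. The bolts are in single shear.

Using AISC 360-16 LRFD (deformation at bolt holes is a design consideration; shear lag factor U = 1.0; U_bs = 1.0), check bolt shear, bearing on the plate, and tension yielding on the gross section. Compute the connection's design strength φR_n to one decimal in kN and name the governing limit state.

1049.0 kN (gross-section yield governs)

Bolt shear: A_b = π(30)²/4 = 706.86 mm². φR_n = 0.75 × 372 × 706.86 × 6 × 1 = 1183.3 kN.
Bearing (10 mm plate, F_u = 450 MPa): end bolts L_c = 55 − 33/2 = 38.5, R_n = min(1.2×38.5×10×450, 2.4×30×10×450) = 207.9 kN/bolt; interior L_c = 83 − 33 = 50, R_n = 270 kN/bolt. φR_n = 0.75 × (2×207.9 + 4×270) = 1121.9 kN.
Tension yield (gross): A_g = 333×10 = 3330 mm². φR_n = 0.90 × 350 × 3330 = 1049.0 kN.
Governing: min(1183.3, 1121.9, 1049.0) = 1049.0 kN → gross-section yield.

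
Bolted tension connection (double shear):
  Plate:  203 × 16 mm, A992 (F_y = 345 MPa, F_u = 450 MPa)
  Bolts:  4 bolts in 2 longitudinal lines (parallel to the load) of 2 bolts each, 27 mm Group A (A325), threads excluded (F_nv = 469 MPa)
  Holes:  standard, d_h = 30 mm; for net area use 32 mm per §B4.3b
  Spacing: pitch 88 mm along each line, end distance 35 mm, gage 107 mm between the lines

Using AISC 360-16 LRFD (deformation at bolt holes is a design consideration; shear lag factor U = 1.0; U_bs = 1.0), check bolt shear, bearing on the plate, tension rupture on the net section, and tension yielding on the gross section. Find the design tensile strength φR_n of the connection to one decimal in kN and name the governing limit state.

Bolt shear: A_b = π(27)²/4 = 572.56 mm². φR_n = 0.75 × 469 × 572.56 × 4 × 2 = 1611.2 kN.
Bearing (16 mm plate, F_u = 450 MPa): end bolts L_c = 35 − 30/2 = 20, R_n = min(1.2×20×16×450, 2.4×27×16×450) = 172.8 kN/bolt; interior L_c = 88 − 30 = 58, R_n = 466.56 kN/bolt. φR_n = 0.75 × (2×172.8 + 2×466.56) = 959.0 kN.
Tension rupture (net): A_n = (203 − 2×32)×16 = 2224 mm² (U = 1.0, A_e = A_n). φR_n = 0.75 × 450 × 2224 = 750.6 kN.
Tension yield (gross): A_g = 203×16 = 3248 mm². φR_n = 0.90 × 345 × 3248 = 1008.5 kN.
Governing: min(1611.2, 959.0, 750.6, 1008.5) = 750.6 kN → net-section rupture.

750.6 kN (net-section rupture governs)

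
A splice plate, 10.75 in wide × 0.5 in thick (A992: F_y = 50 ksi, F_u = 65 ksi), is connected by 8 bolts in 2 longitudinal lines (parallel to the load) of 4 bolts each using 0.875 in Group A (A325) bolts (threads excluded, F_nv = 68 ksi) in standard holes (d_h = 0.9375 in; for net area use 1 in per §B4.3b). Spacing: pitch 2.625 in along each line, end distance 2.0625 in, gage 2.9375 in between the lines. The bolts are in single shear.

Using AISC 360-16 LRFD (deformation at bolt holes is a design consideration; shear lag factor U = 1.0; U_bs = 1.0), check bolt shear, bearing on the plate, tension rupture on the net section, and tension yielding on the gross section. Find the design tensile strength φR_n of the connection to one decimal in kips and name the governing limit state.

Bolt shear: A_b = π(0.875)²/4 = 0.60132 in². φR_n = 0.75 × 68 × 0.60132 × 8 × 1 = 245.3 kips.
Bearing (0.5 in plate, F_u = 65 ksi): end bolts L_c = 2.0625 − 0.9375/2 = 1.59375, R_n = min(1.2×1.59375×0.5×65, 2.4×0.875×0.5×65) = 62.156 kips/bolt; interior L_c = 2.625 − 0.9375 = 1.6875, R_n = 65.813 kips/bolt. φR_n = 0.75 × (2×62.156 + 6×65.813) = 389.4 kips.
Tension rupture (net): A_n = (10.75 − 2×1)×0.5 = 4.375 in² (U = 1.0, A_e = A_n). φR_n = 0.75 × 65 × 4.375 = 213.3 kips.
Tension yield (gross): A_g = 10.75×0.5 = 5.375 in². φR_n = 0.90 × 50 × 5.375 = 241.9 kips.
Governing: min(245.3, 389.4, 213.3, 241.9) = 213.3 kips → net-section rupture.

213.3 kips (net-section rupture governs)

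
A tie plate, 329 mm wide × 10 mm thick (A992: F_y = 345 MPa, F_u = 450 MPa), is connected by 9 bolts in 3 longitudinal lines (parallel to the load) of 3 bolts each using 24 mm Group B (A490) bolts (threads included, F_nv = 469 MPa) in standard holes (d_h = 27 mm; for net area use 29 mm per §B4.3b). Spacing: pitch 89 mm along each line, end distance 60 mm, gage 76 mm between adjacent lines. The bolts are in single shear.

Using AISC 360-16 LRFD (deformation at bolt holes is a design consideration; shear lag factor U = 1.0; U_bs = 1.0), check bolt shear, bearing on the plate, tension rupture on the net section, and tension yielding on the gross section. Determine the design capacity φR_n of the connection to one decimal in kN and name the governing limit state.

Bolt shear: A_b = π(24)²/4 = 452.39 mm². φR_n = 0.75 × 469 × 452.39 × 9 × 1 = 1432.2 kN.
Bearing (10 mm plate, F_u = 450 MPa): end bolts L_c = 60 − 27/2 = 46.5, R_n = min(1.2×46.5×10×450, 2.4×24×10×450) = 251.1 kN/bolt; interior L_c = 89 − 27 = 62, R_n = 259.2 kN/bolt. φR_n = 0.75 × (3×251.1 + 6×259.2) = 1731.4 kN.
Tension rupture (net): A_n = (329 − 3×29)×10 = 2420 mm² (U = 1.0, A_e = A_n). φR_n = 0.75 × 450 × 2420 = 816.8 kN.
Tension yield (gross): A_g = 329×10 = 3290 mm². φR_n = 0.90 × 345 × 3290 = 1021.5 kN.
Governing: min(1432.2, 1731.4, 816.8, 1021.5) = 816.8 kN → net-section rupture.

816.8 kN (net-section rupture governs)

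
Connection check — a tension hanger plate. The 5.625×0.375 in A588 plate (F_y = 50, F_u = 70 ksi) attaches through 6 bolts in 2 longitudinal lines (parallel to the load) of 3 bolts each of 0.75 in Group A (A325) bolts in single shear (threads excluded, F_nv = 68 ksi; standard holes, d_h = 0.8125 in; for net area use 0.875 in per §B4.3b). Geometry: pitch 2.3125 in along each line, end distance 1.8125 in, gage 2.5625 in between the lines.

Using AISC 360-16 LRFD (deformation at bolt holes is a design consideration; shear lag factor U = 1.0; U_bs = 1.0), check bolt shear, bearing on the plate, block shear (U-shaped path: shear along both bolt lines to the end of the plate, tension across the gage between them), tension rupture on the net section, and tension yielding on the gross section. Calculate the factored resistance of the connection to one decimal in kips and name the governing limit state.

Bolt shear: A_b = π(0.75)²/4 = 0.44179 in². φR_n = 0.75 × 68 × 0.44179 × 6 × 1 = 135.2 kips.
Bearing (0.375 in plate, F_u = 70 ksi): end bolts L_c = 1.8125 − 0.8125/2 = 1.40625, R_n = min(1.2×1.40625×0.375×70, 2.4×0.75×0.375×70) = 44.297 kips/bolt; interior L_c = 2.3125 − 0.8125 = 1.5, R_n = 47.25 kips/bolt. φR_n = 0.75 × (2×44.297 + 4×47.25) = 208.2 kips.
Block shear: shear path 2×[1.8125+2×2.3125] = 2×6.4375 in, A_gv = 4.8281, A_nv = 2×(6.4375 − 2.5×0.875)×0.375 = 3.1875 in²; tension across gage: (2.5625 − 1×0.875)×0.375 = 0.63281 in². R_n = min(0.6×70×3.1875, 0.6×50×4.8281) + 1.0×70×0.63281 = min(133.88, 144.84) + 44.297 = 178.18 kips. φR_n = 0.75 × 178.18 = 133.6 kips.
Tension rupture (net): A_n = (5.625 − 2×0.875)×0.375 = 1.4531 in² (U = 1.0, A_e = A_n). φR_n = 0.75 × 70 × 1.4531 = 76.3 kips.
Tension yield (gross): A_g = 5.625×0.375 = 2.1094 in². φR_n = 0.90 × 50 × 2.1094 = 94.9 kips.
Governing: min(135.2, 208.2, 133.6, 76.3, 94.9) = 76.3 kips → net-section rupture.

76.3 kips (net-section rupture governs)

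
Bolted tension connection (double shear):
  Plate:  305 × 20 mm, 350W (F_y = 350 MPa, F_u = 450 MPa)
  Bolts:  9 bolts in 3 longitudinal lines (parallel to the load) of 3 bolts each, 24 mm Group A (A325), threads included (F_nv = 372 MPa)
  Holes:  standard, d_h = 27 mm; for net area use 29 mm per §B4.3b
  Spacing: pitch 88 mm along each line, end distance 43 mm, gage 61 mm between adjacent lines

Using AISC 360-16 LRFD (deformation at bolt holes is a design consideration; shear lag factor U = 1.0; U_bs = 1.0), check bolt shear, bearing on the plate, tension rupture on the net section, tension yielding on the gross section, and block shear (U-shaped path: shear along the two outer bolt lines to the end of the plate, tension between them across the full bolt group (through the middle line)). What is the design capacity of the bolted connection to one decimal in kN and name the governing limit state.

1471.5 kN (net-section rupture governs)

Bolt shear: A_b = π(24)²/4 = 452.39 mm². φR_n = 0.75 × 372 × 452.39 × 9 × 2 = 2271.9 kN.
Bearing (20 mm plate, F_u = 450 MPa): end bolts L_c = 43 − 27/2 = 29.5, R_n = min(1.2×29.5×20×450, 2.4×24×20×450) = 318.6 kN/bolt; interior L_c = 88 − 27 = 61, R_n = 518.4 kN/bolt. φR_n = 0.75 × (3×318.6 + 6×518.4) = 3049.7 kN.
Tension rupture (net): A_n = (305 − 3×29)×20 = 4360 mm² (U = 1.0, A_e = A_n). φR_n = 0.75 × 450 × 4360 = 1471.5 kN.
Tension yield (gross): A_g = 305×20 = 6100 mm². φR_n = 0.90 × 350 × 6100 = 1921.5 kN.
Block shear: shear path 2×[43+2×88] = 2×219 mm, A_gv = 8760, A_nv = 2×(219 − 2.5×29)×20 = 5860 mm²; tension across gage: (122 − 2×29)×20 = 1280 mm². R_n = min(0.6×450×5860, 0.6×350×8760) + 1.0×450×1280 = min(1582.2, 1839.6) + 576 = 2158.2 kN. φR_n = 0.75 × 2158.2 = 1618.7 kN.
Governing: min(2271.9, 3049.7, 1471.5, 1921.5, 1618.7) = 1471.5 kN → net-section rupture.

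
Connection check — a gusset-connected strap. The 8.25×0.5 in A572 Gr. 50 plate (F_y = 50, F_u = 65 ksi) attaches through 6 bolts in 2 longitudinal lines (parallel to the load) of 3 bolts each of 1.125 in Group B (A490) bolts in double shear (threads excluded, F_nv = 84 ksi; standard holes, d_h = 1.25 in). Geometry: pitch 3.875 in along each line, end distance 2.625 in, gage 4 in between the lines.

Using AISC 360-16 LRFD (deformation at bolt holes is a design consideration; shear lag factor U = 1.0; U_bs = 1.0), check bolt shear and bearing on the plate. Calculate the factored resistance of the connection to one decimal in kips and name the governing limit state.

Bolt shear: A_b = π(1.125)²/4 = 0.99402 in². φR_n = 0.75 × 84 × 0.99402 × 6 × 2 = 751.5 kips.
Bearing (0.5 in plate, F_u = 65 ksi): end bolts L_c = 2.625 − 1.25/2 = 2, R_n = min(1.2×2×0.5×65, 2.4×1.125×0.5×65) = 78 kips/bolt; interior L_c = 3.875 − 1.25 = 2.625, R_n = 87.75 kips/bolt. φR_n = 0.75 × (2×78 + 4×87.75) = 380.3 kips.
Governing: min(751.5, 380.3) = 380.3 kips → bearing.

380.3 kips (bearing governs)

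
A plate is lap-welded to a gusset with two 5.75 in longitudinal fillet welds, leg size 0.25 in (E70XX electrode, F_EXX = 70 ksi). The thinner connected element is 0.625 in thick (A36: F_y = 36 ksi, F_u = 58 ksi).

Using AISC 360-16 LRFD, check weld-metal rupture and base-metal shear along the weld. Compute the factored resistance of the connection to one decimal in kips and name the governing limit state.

64.0 kips (weld metal governs)

Weld metal: throat = 0.707×0.25 = 0.17675 in, L = 2×5.75 = 11.5 in. φR_n = 0.75 × 0.6 × 70 × 0.17675 × 11.5 = 64.0 kips.
Base metal shear (0.625 in plate): yield φR_n = 1.0×0.6×36×0.625×11.5 = 155.3 kips; rupture φR_n = 0.75×0.6×58×0.625×11.5 = 187.6 kips; take 155.3 kips (yield).
Governing: min(64.0, 155.3) = 64.0 kips → weld metal.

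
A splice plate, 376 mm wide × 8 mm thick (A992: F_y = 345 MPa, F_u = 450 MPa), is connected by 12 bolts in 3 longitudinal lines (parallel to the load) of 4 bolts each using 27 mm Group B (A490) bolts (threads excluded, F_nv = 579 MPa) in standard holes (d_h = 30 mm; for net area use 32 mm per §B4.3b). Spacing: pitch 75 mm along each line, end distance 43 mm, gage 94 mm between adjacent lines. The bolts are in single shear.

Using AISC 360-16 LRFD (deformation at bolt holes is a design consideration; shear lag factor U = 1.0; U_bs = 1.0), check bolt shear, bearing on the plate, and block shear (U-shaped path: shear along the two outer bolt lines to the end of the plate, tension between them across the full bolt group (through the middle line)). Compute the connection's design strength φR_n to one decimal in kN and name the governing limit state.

Bolt shear: A_b = π(27)²/4 = 572.56 mm². φR_n = 0.75 × 579 × 572.56 × 12 × 1 = 2983.6 kN.
Bearing (8 mm plate, F_u = 450 MPa): end bolts L_c = 43 − 30/2 = 28, R_n = min(1.2×28×8×450, 2.4×27×8×450) = 120.96 kN/bolt; interior L_c = 75 − 30 = 45, R_n = 194.4 kN/bolt. φR_n = 0.75 × (3×120.96 + 9×194.4) = 1584.4 kN.
Block shear: shear path 2×[43+3×75] = 2×268 mm, A_gv = 4288, A_nv = 2×(268 − 3.5×32)×8 = 2496 mm²; tension across gage: (188 − 2×32)×8 = 992 mm². R_n = min(0.6×450×2496, 0.6×345×4288) + 1.0×450×992 = min(673.92, 887.62) + 446.4 = 1120.3 kN. φR_n = 0.75 × 1120.3 = 840.2 kN.
Governing: min(2983.6, 1584.4, 840.2) = 840.2 kN → block shear.

840.2 kN (block shear governs)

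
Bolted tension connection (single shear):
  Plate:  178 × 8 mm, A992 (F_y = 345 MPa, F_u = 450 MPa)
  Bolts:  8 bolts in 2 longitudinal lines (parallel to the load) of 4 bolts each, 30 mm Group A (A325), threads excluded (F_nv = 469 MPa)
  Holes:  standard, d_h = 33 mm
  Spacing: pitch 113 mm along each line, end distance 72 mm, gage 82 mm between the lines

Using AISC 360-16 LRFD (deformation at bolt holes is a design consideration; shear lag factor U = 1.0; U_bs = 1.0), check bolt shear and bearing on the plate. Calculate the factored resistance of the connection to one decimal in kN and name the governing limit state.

Bolt shear: A_b = π(30)²/4 = 706.86 mm². φR_n = 0.75 × 469 × 706.86 × 8 × 1 = 1989.1 kN.
Bearing (8 mm plate, F_u = 450 MPa): end bolts L_c = 72 − 33/2 = 55.5, R_n = min(1.2×55.5×8×450, 2.4×30×8×450) = 239.76 kN/bolt; interior L_c = 113 − 33 = 80, R_n = 259.2 kN/bolt. φR_n = 0.75 × (2×239.76 + 6×259.2) = 1526.0 kN.
Governing: min(1989.1, 1526.0) = 1526.0 kN → bearing.

1526.0 kN (bearing governs)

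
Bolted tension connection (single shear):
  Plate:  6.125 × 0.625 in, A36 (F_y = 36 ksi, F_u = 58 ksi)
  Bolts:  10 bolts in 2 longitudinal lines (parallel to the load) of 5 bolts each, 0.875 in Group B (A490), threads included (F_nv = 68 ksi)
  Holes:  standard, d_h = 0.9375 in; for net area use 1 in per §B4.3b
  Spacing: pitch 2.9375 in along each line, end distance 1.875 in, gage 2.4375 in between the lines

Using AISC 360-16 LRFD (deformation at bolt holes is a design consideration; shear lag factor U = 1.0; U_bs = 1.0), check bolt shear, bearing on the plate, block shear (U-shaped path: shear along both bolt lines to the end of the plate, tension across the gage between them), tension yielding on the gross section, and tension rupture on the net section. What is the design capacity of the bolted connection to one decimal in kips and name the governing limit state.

112.1 kips (net-section rupture governs)

Bolt shear: A_b = π(0.875)²/4 = 0.60132 in². φR_n = 0.75 × 68 × 0.60132 × 10 × 1 = 306.7 kips.
Bearing (0.625 in plate, F_u = 58 ksi): end bolts L_c = 1.875 − 0.9375/2 = 1.40625, R_n = min(1.2×1.40625×0.625×58, 2.4×0.875×0.625×58) = 61.172 kips/bolt; interior L_c = 2.9375 − 0.9375 = 2, R_n = 76.125 kips/bolt. φR_n = 0.75 × (2×61.172 + 8×76.125) = 548.5 kips.
Block shear: shear path 2×[1.875+4×2.9375] = 2×13.625 in, A_gv = 17.031, A_nv = 2×(13.625 − 4.5×1)×0.625 = 11.406 in²; tension across gage: (2.4375 − 1×1)×0.625 = 0.89844 in². R_n = min(0.6×58×11.406, 0.6×36×17.031) + 1.0×58×0.89844 = min(396.93, 367.87) + 52.11 = 419.98 kips. φR_n = 0.75 × 419.98 = 315.0 kips.
Tension yield (gross): A_g = 6.125×0.625 = 3.8281 in². φR_n = 0.90 × 36 × 3.8281 = 124.0 kips.
Tension rupture (net): A_n = (6.125 − 2×1)×0.625 = 2.5781 in² (U = 1.0, A_e = A_n). φR_n = 0.75 × 58 × 2.5781 = 112.1 kips.
Governing: min(306.7, 548.5, 315.0, 124.0, 112.1) = 112.1 kips → net-section rupture.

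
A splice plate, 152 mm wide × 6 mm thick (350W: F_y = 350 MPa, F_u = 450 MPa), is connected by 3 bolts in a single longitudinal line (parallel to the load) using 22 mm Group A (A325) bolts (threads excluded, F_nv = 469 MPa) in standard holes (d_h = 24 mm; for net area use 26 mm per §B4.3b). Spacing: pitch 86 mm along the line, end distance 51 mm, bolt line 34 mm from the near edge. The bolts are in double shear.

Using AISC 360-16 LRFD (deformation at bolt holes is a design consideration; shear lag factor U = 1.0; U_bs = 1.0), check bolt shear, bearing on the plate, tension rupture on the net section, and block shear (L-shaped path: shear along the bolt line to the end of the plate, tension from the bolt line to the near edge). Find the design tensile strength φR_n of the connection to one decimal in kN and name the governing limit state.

234.5 kN (block shear governs)

Bolt shear: A_b = π(22)²/4 = 380.13 mm². φR_n = 0.75 × 469 × 380.13 × 3 × 2 = 802.3 kN.
Bearing (6 mm plate, F_u = 450 MPa): end bolts L_c = 51 − 24/2 = 39, R_n = min(1.2×39×6×450, 2.4×22×6×450) = 126.36 kN/bolt; interior L_c = 86 − 24 = 62, R_n = 142.56 kN/bolt. φR_n = 0.75 × (1×126.36 + 2×142.56) = 308.6 kN.
Tension rupture (net): A_n = (152 − 1×26)×6 = 756 mm² (U = 1.0, A_e = A_n). φR_n = 0.75 × 450 × 756 = 255.2 kN.
Block shear: shear path 1×[51+2×86] = 1×223 mm, A_gv = 1338, A_nv = 1×(223 − 2.5×26)×6 = 948 mm²; tension to near edge: (34 − 0.5×26)×6 = 126 mm². R_n = min(0.6×450×948, 0.6×350×1338) + 1.0×450×126 = min(255.96, 280.98) + 56.7 = 312.66 kN. φR_n = 0.75 × 312.66 = 234.5 kN.
Governing: min(802.3, 308.6, 255.2, 234.5) = 234.5 kN → block shear.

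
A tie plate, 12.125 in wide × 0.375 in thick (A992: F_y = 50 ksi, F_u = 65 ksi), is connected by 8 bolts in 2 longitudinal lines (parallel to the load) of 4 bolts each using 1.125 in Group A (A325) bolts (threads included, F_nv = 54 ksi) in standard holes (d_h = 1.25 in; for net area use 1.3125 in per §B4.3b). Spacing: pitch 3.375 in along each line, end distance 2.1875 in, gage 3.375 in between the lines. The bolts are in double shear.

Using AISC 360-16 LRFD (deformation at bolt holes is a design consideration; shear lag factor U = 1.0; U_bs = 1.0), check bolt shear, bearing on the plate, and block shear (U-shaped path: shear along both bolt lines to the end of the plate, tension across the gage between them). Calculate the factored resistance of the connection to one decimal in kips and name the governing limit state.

207.0 kips (block shear governs)

Bolt shear: A_b = π(1.125)²/4 = 0.99402 in². φR_n = 0.75 × 54 × 0.99402 × 8 × 2 = 644.1 kips.
Bearing (0.375 in plate, F_u = 65 ksi): end bolts L_c = 2.1875 − 1.25/2 = 1.5625, R_n = min(1.2×1.5625×0.375×65, 2.4×1.125×0.375×65) = 45.703 kips/bolt; interior L_c = 3.375 − 1.25 = 2.125, R_n = 62.156 kips/bolt. φR_n = 0.75 × (2×45.703 + 6×62.156) = 348.3 kips.
Block shear: shear path 2×[2.1875+3×3.375] = 2×12.3125 in, A_gv = 9.2344, A_nv = 2×(12.3125 − 3.5×1.3125)×0.375 = 5.7891 in²; tension across gage: (3.375 − 1×1.3125)×0.375 = 0.77344 in². R_n = min(0.6×65×5.7891, 0.6×50×9.2344) + 1.0×65×0.77344 = min(225.77, 277.03) + 50.274 = 276.04 kips. φR_n = 0.75 × 276.04 = 207.0 kips.
Governing: min(644.1, 348.3, 207.0) = 207.0 kips → block shear.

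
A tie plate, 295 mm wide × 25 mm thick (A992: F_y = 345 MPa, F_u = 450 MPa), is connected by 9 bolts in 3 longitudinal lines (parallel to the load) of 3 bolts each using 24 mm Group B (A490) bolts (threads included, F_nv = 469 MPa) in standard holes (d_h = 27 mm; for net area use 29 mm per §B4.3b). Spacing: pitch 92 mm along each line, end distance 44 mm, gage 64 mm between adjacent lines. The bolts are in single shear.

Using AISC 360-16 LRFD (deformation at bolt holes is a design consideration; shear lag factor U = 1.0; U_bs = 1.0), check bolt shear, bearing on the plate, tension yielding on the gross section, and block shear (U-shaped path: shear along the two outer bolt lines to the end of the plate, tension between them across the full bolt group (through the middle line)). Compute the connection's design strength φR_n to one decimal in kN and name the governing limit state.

1432.2 kN (bolt shear governs)

Bolt shear: A_b = π(24)²/4 = 452.39 mm². φR_n = 0.75 × 469 × 452.39 × 9 × 1 = 1432.2 kN.
Bearing (25 mm plate, F_u = 450 MPa): end bolts L_c = 44 − 27/2 = 30.5, R_n = min(1.2×30.5×25×450, 2.4×24×25×450) = 411.75 kN/bolt; interior L_c = 92 − 27 = 65, R_n = 648 kN/bolt. φR_n = 0.75 × (3×411.75 + 6×648) = 3842.4 kN.
Tension yield (gross): A_g = 295×25 = 7375 mm². φR_n = 0.90 × 345 × 7375 = 2289.9 kN.
Block shear: shear path 2×[44+2×92] = 2×228 mm, A_gv = 11400, A_nv = 2×(228 − 2.5×29)×25 = 7775 mm²; tension across gage: (128 − 2×29)×25 = 1750 mm². R_n = min(0.6×450×7775, 0.6×345×11400) + 1.0×450×1750 = min(2099.3, 2359.8) + 787.5 = 2886.8 kN. φR_n = 0.75 × 2886.8 = 2165.1 kN.
Governing: min(1432.2, 3842.4, 2289.9, 2165.1) = 1432.2 kN → bolt shear.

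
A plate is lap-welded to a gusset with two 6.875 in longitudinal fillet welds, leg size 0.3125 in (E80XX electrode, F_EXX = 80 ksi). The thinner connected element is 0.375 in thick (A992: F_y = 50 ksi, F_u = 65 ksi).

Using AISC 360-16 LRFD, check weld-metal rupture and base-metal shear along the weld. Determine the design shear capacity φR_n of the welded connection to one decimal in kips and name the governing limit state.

109.4 kips (weld metal governs)

Weld metal: throat = 0.707×0.3125 = 0.22094 in, L = 2×6.875 = 13.75 in. φR_n = 0.75 × 0.6 × 80 × 0.22094 × 13.75 = 109.4 kips.
Base metal shear (0.375 in plate): yield φR_n = 1.0×0.6×50×0.375×13.75 = 154.7 kips; rupture φR_n = 0.75×0.6×65×0.375×13.75 = 150.8 kips; take 150.8 kips (rupture).
Governing: min(109.4, 150.8) = 109.4 kips → weld metal.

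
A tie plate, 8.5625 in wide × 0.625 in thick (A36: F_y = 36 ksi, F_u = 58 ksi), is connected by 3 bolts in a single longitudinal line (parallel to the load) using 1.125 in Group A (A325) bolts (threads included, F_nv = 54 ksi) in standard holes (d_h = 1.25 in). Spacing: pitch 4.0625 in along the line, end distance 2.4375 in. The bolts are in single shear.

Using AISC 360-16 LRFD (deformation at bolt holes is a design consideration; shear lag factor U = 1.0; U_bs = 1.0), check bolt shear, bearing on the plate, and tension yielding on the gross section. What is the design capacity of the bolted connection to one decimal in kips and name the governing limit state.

120.8 kips (bolt shear governs)

Bolt shear: A_b = π(1.125)²/4 = 0.99402 in². φR_n = 0.75 × 54 × 0.99402 × 3 × 1 = 120.8 kips.
Bearing (0.625 in plate, F_u = 58 ksi): end bolts L_c = 2.4375 − 1.25/2 = 1.8125, R_n = min(1.2×1.8125×0.625×58, 2.4×1.125×0.625×58) = 78.844 kips/bolt; interior L_c = 4.0625 − 1.25 = 2.8125, R_n = 97.875 kips/bolt. φR_n = 0.75 × (1×78.844 + 2×97.875) = 205.9 kips.
Tension yield (gross): A_g = 8.5625×0.625 = 5.3516 in². φR_n = 0.90 × 36 × 5.3516 = 173.4 kips.
Governing: min(120.8, 205.9, 173.4) = 120.8 kips → bolt shear.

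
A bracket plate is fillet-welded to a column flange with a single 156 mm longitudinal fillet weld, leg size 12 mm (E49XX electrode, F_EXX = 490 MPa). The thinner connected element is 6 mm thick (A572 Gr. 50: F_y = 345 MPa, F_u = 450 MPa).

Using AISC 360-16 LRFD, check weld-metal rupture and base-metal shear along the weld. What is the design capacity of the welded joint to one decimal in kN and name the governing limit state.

Weld metal: throat = 0.707×12 = 8.484 mm, L = 156 mm. φR_n = 0.75 × 0.6 × 490 × 8.484 × 156 = 291.8 kN.
Base metal shear (6 mm plate): yield φR_n = 1.0×0.6×345×6×156 = 193.8 kN; rupture φR_n = 0.75×0.6×450×6×156 = 189.5 kN; take 189.5 kN (rupture).
Governing: min(291.8, 189.5) = 189.5 kN → base-metal shear.

189.5 kN (base-metal shear governs)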